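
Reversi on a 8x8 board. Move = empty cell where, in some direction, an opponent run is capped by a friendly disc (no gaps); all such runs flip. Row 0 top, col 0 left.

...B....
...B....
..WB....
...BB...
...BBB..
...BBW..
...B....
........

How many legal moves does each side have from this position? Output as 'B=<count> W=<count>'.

Answer: B=6 W=4

Derivation:
-- B to move --
(1,1): flips 1 -> legal
(1,2): no bracket -> illegal
(2,1): flips 1 -> legal
(3,1): flips 1 -> legal
(3,2): no bracket -> illegal
(4,6): no bracket -> illegal
(5,6): flips 1 -> legal
(6,4): no bracket -> illegal
(6,5): flips 1 -> legal
(6,6): flips 1 -> legal
B mobility = 6
-- W to move --
(0,2): no bracket -> illegal
(0,4): flips 1 -> legal
(1,2): no bracket -> illegal
(1,4): no bracket -> illegal
(2,4): flips 1 -> legal
(2,5): no bracket -> illegal
(3,2): no bracket -> illegal
(3,5): flips 1 -> legal
(3,6): no bracket -> illegal
(4,2): no bracket -> illegal
(4,6): no bracket -> illegal
(5,2): flips 2 -> legal
(5,6): no bracket -> illegal
(6,2): no bracket -> illegal
(6,4): no bracket -> illegal
(6,5): no bracket -> illegal
(7,2): no bracket -> illegal
(7,3): no bracket -> illegal
(7,4): no bracket -> illegal
W mobility = 4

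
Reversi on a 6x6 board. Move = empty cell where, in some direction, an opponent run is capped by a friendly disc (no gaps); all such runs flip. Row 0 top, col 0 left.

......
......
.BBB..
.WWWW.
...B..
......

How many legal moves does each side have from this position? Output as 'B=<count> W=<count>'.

Answer: B=6 W=8

Derivation:
-- B to move --
(2,0): no bracket -> illegal
(2,4): no bracket -> illegal
(2,5): flips 1 -> legal
(3,0): no bracket -> illegal
(3,5): no bracket -> illegal
(4,0): flips 1 -> legal
(4,1): flips 2 -> legal
(4,2): flips 1 -> legal
(4,4): flips 1 -> legal
(4,5): flips 1 -> legal
B mobility = 6
-- W to move --
(1,0): flips 1 -> legal
(1,1): flips 2 -> legal
(1,2): flips 2 -> legal
(1,3): flips 2 -> legal
(1,4): flips 1 -> legal
(2,0): no bracket -> illegal
(2,4): no bracket -> illegal
(3,0): no bracket -> illegal
(4,2): no bracket -> illegal
(4,4): no bracket -> illegal
(5,2): flips 1 -> legal
(5,3): flips 1 -> legal
(5,4): flips 1 -> legal
W mobility = 8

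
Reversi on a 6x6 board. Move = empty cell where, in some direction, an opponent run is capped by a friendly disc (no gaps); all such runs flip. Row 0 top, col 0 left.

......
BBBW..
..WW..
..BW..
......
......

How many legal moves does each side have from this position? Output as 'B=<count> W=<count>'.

Answer: B=3 W=6

Derivation:
-- B to move --
(0,2): no bracket -> illegal
(0,3): no bracket -> illegal
(0,4): no bracket -> illegal
(1,4): flips 2 -> legal
(2,1): no bracket -> illegal
(2,4): no bracket -> illegal
(3,1): no bracket -> illegal
(3,4): flips 2 -> legal
(4,2): no bracket -> illegal
(4,3): no bracket -> illegal
(4,4): flips 2 -> legal
B mobility = 3
-- W to move --
(0,0): flips 1 -> legal
(0,1): flips 1 -> legal
(0,2): flips 1 -> legal
(0,3): no bracket -> illegal
(2,0): no bracket -> illegal
(2,1): no bracket -> illegal
(3,1): flips 1 -> legal
(4,1): flips 1 -> legal
(4,2): flips 1 -> legal
(4,3): no bracket -> illegal
W mobility = 6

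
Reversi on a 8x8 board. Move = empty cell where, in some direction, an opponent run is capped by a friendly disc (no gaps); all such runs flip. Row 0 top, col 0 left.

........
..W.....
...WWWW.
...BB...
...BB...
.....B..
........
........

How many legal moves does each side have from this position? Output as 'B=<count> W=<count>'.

Answer: B=5 W=5

Derivation:
-- B to move --
(0,1): flips 2 -> legal
(0,2): no bracket -> illegal
(0,3): no bracket -> illegal
(1,1): no bracket -> illegal
(1,3): flips 1 -> legal
(1,4): flips 1 -> legal
(1,5): flips 1 -> legal
(1,6): flips 1 -> legal
(1,7): no bracket -> illegal
(2,1): no bracket -> illegal
(2,2): no bracket -> illegal
(2,7): no bracket -> illegal
(3,2): no bracket -> illegal
(3,5): no bracket -> illegal
(3,6): no bracket -> illegal
(3,7): no bracket -> illegal
B mobility = 5
-- W to move --
(2,2): no bracket -> illegal
(3,2): no bracket -> illegal
(3,5): no bracket -> illegal
(4,2): flips 1 -> legal
(4,5): flips 1 -> legal
(4,6): no bracket -> illegal
(5,2): flips 2 -> legal
(5,3): flips 2 -> legal
(5,4): flips 2 -> legal
(5,6): no bracket -> illegal
(6,4): no bracket -> illegal
(6,5): no bracket -> illegal
(6,6): no bracket -> illegal
W mobility = 5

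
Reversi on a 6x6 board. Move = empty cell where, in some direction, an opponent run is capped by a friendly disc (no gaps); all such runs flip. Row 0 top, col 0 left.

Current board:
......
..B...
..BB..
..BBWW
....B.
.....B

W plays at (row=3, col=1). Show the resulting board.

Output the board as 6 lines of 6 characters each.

Place W at (3,1); scan 8 dirs for brackets.
Dir NW: first cell '.' (not opp) -> no flip
Dir N: first cell '.' (not opp) -> no flip
Dir NE: opp run (2,2), next='.' -> no flip
Dir W: first cell '.' (not opp) -> no flip
Dir E: opp run (3,2) (3,3) capped by W -> flip
Dir SW: first cell '.' (not opp) -> no flip
Dir S: first cell '.' (not opp) -> no flip
Dir SE: first cell '.' (not opp) -> no flip
All flips: (3,2) (3,3)

Answer: ......
..B...
..BB..
.WWWWW
....B.
.....B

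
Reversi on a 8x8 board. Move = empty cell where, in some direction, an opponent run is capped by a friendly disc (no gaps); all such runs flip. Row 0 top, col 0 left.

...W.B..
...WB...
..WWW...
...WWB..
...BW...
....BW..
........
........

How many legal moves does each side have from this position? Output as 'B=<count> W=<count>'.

-- B to move --
(0,2): flips 2 -> legal
(0,4): no bracket -> illegal
(1,1): no bracket -> illegal
(1,2): flips 1 -> legal
(1,5): no bracket -> illegal
(2,1): no bracket -> illegal
(2,5): flips 1 -> legal
(3,1): no bracket -> illegal
(3,2): flips 3 -> legal
(4,2): no bracket -> illegal
(4,5): flips 1 -> legal
(4,6): no bracket -> illegal
(5,3): flips 1 -> legal
(5,6): flips 1 -> legal
(6,4): no bracket -> illegal
(6,5): no bracket -> illegal
(6,6): no bracket -> illegal
B mobility = 7
-- W to move --
(0,4): flips 1 -> legal
(0,6): no bracket -> illegal
(1,5): flips 1 -> legal
(1,6): no bracket -> illegal
(2,5): flips 1 -> legal
(2,6): flips 1 -> legal
(3,2): no bracket -> illegal
(3,6): flips 1 -> legal
(4,2): flips 1 -> legal
(4,5): no bracket -> illegal
(4,6): flips 1 -> legal
(5,2): flips 1 -> legal
(5,3): flips 2 -> legal
(6,3): no bracket -> illegal
(6,4): flips 1 -> legal
(6,5): no bracket -> illegal
W mobility = 10

Answer: B=7 W=10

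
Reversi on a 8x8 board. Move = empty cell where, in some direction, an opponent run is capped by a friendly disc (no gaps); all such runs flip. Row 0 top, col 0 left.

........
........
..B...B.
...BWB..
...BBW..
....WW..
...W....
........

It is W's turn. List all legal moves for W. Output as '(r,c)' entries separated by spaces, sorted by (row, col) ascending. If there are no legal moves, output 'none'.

Answer: (1,1) (2,5) (3,2) (3,6) (4,2) (5,2)

Derivation:
(1,1): flips 3 -> legal
(1,2): no bracket -> illegal
(1,3): no bracket -> illegal
(1,5): no bracket -> illegal
(1,6): no bracket -> illegal
(1,7): no bracket -> illegal
(2,1): no bracket -> illegal
(2,3): no bracket -> illegal
(2,4): no bracket -> illegal
(2,5): flips 1 -> legal
(2,7): no bracket -> illegal
(3,1): no bracket -> illegal
(3,2): flips 2 -> legal
(3,6): flips 1 -> legal
(3,7): no bracket -> illegal
(4,2): flips 2 -> legal
(4,6): no bracket -> illegal
(5,2): flips 1 -> legal
(5,3): no bracket -> illegal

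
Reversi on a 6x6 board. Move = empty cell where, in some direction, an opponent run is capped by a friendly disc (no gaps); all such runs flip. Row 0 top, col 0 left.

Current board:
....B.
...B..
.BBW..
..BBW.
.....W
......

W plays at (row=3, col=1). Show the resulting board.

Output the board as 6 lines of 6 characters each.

Place W at (3,1); scan 8 dirs for brackets.
Dir NW: first cell '.' (not opp) -> no flip
Dir N: opp run (2,1), next='.' -> no flip
Dir NE: opp run (2,2) (1,3) (0,4), next=edge -> no flip
Dir W: first cell '.' (not opp) -> no flip
Dir E: opp run (3,2) (3,3) capped by W -> flip
Dir SW: first cell '.' (not opp) -> no flip
Dir S: first cell '.' (not opp) -> no flip
Dir SE: first cell '.' (not opp) -> no flip
All flips: (3,2) (3,3)

Answer: ....B.
...B..
.BBW..
.WWWW.
.....W
......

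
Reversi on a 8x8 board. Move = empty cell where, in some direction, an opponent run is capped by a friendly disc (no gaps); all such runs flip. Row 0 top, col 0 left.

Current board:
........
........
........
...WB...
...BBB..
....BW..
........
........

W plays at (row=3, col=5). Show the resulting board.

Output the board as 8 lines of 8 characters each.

Place W at (3,5); scan 8 dirs for brackets.
Dir NW: first cell '.' (not opp) -> no flip
Dir N: first cell '.' (not opp) -> no flip
Dir NE: first cell '.' (not opp) -> no flip
Dir W: opp run (3,4) capped by W -> flip
Dir E: first cell '.' (not opp) -> no flip
Dir SW: opp run (4,4), next='.' -> no flip
Dir S: opp run (4,5) capped by W -> flip
Dir SE: first cell '.' (not opp) -> no flip
All flips: (3,4) (4,5)

Answer: ........
........
........
...WWW..
...BBW..
....BW..
........
........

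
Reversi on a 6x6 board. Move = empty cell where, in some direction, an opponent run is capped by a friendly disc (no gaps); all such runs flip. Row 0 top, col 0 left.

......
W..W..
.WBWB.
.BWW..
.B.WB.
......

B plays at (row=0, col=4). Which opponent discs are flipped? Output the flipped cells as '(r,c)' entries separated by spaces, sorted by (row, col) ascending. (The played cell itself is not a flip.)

Dir NW: edge -> no flip
Dir N: edge -> no flip
Dir NE: edge -> no flip
Dir W: first cell '.' (not opp) -> no flip
Dir E: first cell '.' (not opp) -> no flip
Dir SW: opp run (1,3) capped by B -> flip
Dir S: first cell '.' (not opp) -> no flip
Dir SE: first cell '.' (not opp) -> no flip

Answer: (1,3)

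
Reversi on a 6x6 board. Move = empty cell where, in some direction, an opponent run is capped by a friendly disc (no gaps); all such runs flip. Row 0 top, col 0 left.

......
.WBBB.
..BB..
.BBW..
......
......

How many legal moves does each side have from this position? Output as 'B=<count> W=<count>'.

Answer: B=5 W=3

Derivation:
-- B to move --
(0,0): flips 1 -> legal
(0,1): no bracket -> illegal
(0,2): no bracket -> illegal
(1,0): flips 1 -> legal
(2,0): no bracket -> illegal
(2,1): no bracket -> illegal
(2,4): no bracket -> illegal
(3,4): flips 1 -> legal
(4,2): no bracket -> illegal
(4,3): flips 1 -> legal
(4,4): flips 1 -> legal
B mobility = 5
-- W to move --
(0,1): no bracket -> illegal
(0,2): no bracket -> illegal
(0,3): flips 2 -> legal
(0,4): no bracket -> illegal
(0,5): no bracket -> illegal
(1,5): flips 3 -> legal
(2,0): no bracket -> illegal
(2,1): no bracket -> illegal
(2,4): no bracket -> illegal
(2,5): no bracket -> illegal
(3,0): flips 2 -> legal
(3,4): no bracket -> illegal
(4,0): no bracket -> illegal
(4,1): no bracket -> illegal
(4,2): no bracket -> illegal
(4,3): no bracket -> illegal
W mobility = 3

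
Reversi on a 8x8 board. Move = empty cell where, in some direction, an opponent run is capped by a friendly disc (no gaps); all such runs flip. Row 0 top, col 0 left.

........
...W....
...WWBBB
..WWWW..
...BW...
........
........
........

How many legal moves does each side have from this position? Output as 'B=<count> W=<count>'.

Answer: B=5 W=7

Derivation:
-- B to move --
(0,2): no bracket -> illegal
(0,3): flips 3 -> legal
(0,4): no bracket -> illegal
(1,2): no bracket -> illegal
(1,4): no bracket -> illegal
(1,5): no bracket -> illegal
(2,1): flips 1 -> legal
(2,2): flips 2 -> legal
(3,1): no bracket -> illegal
(3,6): no bracket -> illegal
(4,1): no bracket -> illegal
(4,2): no bracket -> illegal
(4,5): flips 2 -> legal
(4,6): no bracket -> illegal
(5,3): flips 2 -> legal
(5,4): no bracket -> illegal
(5,5): no bracket -> illegal
B mobility = 5
-- W to move --
(1,4): no bracket -> illegal
(1,5): flips 1 -> legal
(1,6): flips 1 -> legal
(1,7): flips 1 -> legal
(3,6): no bracket -> illegal
(3,7): no bracket -> illegal
(4,2): flips 1 -> legal
(5,2): flips 1 -> legal
(5,3): flips 1 -> legal
(5,4): flips 1 -> legal
W mobility = 7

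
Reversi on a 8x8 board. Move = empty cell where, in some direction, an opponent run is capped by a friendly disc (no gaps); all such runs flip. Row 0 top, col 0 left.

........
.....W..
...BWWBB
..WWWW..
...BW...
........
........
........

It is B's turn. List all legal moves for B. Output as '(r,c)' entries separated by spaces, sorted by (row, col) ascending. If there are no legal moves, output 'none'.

(0,4): flips 1 -> legal
(0,5): no bracket -> illegal
(0,6): no bracket -> illegal
(1,3): no bracket -> illegal
(1,4): no bracket -> illegal
(1,6): flips 2 -> legal
(2,1): flips 1 -> legal
(2,2): no bracket -> illegal
(3,1): no bracket -> illegal
(3,6): no bracket -> illegal
(4,1): flips 1 -> legal
(4,2): no bracket -> illegal
(4,5): flips 2 -> legal
(4,6): no bracket -> illegal
(5,3): flips 2 -> legal
(5,4): no bracket -> illegal
(5,5): no bracket -> illegal

Answer: (0,4) (1,6) (2,1) (4,1) (4,5) (5,3)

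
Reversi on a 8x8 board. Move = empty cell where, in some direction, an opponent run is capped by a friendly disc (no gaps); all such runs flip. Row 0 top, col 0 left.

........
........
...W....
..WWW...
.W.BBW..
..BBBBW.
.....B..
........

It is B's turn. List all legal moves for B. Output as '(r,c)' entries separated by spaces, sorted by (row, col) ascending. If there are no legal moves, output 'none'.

(1,2): no bracket -> illegal
(1,3): flips 2 -> legal
(1,4): no bracket -> illegal
(2,1): flips 1 -> legal
(2,2): flips 1 -> legal
(2,4): flips 1 -> legal
(2,5): flips 1 -> legal
(3,0): flips 1 -> legal
(3,1): no bracket -> illegal
(3,5): flips 1 -> legal
(3,6): flips 1 -> legal
(4,0): no bracket -> illegal
(4,2): no bracket -> illegal
(4,6): flips 1 -> legal
(4,7): flips 1 -> legal
(5,0): no bracket -> illegal
(5,1): no bracket -> illegal
(5,7): flips 1 -> legal
(6,6): no bracket -> illegal
(6,7): no bracket -> illegal

Answer: (1,3) (2,1) (2,2) (2,4) (2,5) (3,0) (3,5) (3,6) (4,6) (4,7) (5,7)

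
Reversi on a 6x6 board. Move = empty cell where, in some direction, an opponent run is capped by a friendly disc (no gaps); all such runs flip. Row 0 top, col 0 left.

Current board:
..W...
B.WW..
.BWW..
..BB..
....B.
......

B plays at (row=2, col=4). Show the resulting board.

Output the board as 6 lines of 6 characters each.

Answer: ..W...
B.WW..
.BBBB.
..BB..
....B.
......

Derivation:
Place B at (2,4); scan 8 dirs for brackets.
Dir NW: opp run (1,3) (0,2), next=edge -> no flip
Dir N: first cell '.' (not opp) -> no flip
Dir NE: first cell '.' (not opp) -> no flip
Dir W: opp run (2,3) (2,2) capped by B -> flip
Dir E: first cell '.' (not opp) -> no flip
Dir SW: first cell 'B' (not opp) -> no flip
Dir S: first cell '.' (not opp) -> no flip
Dir SE: first cell '.' (not opp) -> no flip
All flips: (2,2) (2,3)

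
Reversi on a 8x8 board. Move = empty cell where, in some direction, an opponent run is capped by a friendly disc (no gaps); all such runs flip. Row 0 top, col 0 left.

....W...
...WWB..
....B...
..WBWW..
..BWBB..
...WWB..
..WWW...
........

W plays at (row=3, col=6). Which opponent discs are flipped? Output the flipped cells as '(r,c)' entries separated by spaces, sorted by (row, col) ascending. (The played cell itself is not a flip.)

Answer: (4,5)

Derivation:
Dir NW: first cell '.' (not opp) -> no flip
Dir N: first cell '.' (not opp) -> no flip
Dir NE: first cell '.' (not opp) -> no flip
Dir W: first cell 'W' (not opp) -> no flip
Dir E: first cell '.' (not opp) -> no flip
Dir SW: opp run (4,5) capped by W -> flip
Dir S: first cell '.' (not opp) -> no flip
Dir SE: first cell '.' (not opp) -> no flip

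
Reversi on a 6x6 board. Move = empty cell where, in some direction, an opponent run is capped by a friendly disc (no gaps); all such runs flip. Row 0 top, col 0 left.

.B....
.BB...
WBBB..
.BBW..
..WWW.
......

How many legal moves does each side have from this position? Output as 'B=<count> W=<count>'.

Answer: B=5 W=6

Derivation:
-- B to move --
(1,0): no bracket -> illegal
(2,4): no bracket -> illegal
(3,0): no bracket -> illegal
(3,4): flips 1 -> legal
(3,5): no bracket -> illegal
(4,1): no bracket -> illegal
(4,5): no bracket -> illegal
(5,1): no bracket -> illegal
(5,2): flips 1 -> legal
(5,3): flips 3 -> legal
(5,4): flips 1 -> legal
(5,5): flips 2 -> legal
B mobility = 5
-- W to move --
(0,0): flips 2 -> legal
(0,2): flips 4 -> legal
(0,3): no bracket -> illegal
(1,0): flips 2 -> legal
(1,3): flips 1 -> legal
(1,4): no bracket -> illegal
(2,4): flips 3 -> legal
(3,0): flips 2 -> legal
(3,4): no bracket -> illegal
(4,0): no bracket -> illegal
(4,1): no bracket -> illegal
W mobility = 6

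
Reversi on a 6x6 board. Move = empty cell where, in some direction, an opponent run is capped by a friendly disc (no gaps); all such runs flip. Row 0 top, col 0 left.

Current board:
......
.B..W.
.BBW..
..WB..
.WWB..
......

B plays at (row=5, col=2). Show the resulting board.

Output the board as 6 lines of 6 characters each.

Answer: ......
.B..W.
.BBW..
..BB..
.WBB..
..B...

Derivation:
Place B at (5,2); scan 8 dirs for brackets.
Dir NW: opp run (4,1), next='.' -> no flip
Dir N: opp run (4,2) (3,2) capped by B -> flip
Dir NE: first cell 'B' (not opp) -> no flip
Dir W: first cell '.' (not opp) -> no flip
Dir E: first cell '.' (not opp) -> no flip
Dir SW: edge -> no flip
Dir S: edge -> no flip
Dir SE: edge -> no flip
All flips: (3,2) (4,2)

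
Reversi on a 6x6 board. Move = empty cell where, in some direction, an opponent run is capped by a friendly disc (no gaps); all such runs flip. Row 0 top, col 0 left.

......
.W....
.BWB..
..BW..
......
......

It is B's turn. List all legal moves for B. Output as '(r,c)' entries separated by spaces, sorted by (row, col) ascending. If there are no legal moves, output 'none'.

Answer: (0,1) (1,2) (3,4) (4,3)

Derivation:
(0,0): no bracket -> illegal
(0,1): flips 1 -> legal
(0,2): no bracket -> illegal
(1,0): no bracket -> illegal
(1,2): flips 1 -> legal
(1,3): no bracket -> illegal
(2,0): no bracket -> illegal
(2,4): no bracket -> illegal
(3,1): no bracket -> illegal
(3,4): flips 1 -> legal
(4,2): no bracket -> illegal
(4,3): flips 1 -> legal
(4,4): no bracket -> illegal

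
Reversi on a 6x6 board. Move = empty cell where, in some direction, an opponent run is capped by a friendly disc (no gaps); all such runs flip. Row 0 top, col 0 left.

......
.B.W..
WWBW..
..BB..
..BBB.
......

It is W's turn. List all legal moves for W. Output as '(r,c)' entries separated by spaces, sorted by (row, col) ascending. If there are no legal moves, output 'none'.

Answer: (0,1) (0,2) (3,1) (4,1) (5,3) (5,4)

Derivation:
(0,0): no bracket -> illegal
(0,1): flips 1 -> legal
(0,2): flips 1 -> legal
(1,0): no bracket -> illegal
(1,2): no bracket -> illegal
(2,4): no bracket -> illegal
(3,1): flips 1 -> legal
(3,4): no bracket -> illegal
(3,5): no bracket -> illegal
(4,1): flips 1 -> legal
(4,5): no bracket -> illegal
(5,1): no bracket -> illegal
(5,2): no bracket -> illegal
(5,3): flips 2 -> legal
(5,4): flips 2 -> legal
(5,5): no bracket -> illegal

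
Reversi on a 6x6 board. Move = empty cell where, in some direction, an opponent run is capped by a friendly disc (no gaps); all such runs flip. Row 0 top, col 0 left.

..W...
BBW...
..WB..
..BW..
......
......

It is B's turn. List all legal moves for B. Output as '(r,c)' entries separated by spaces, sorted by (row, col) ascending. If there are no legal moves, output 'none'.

(0,1): flips 1 -> legal
(0,3): no bracket -> illegal
(1,3): flips 1 -> legal
(2,1): flips 1 -> legal
(2,4): no bracket -> illegal
(3,1): no bracket -> illegal
(3,4): flips 1 -> legal
(4,2): no bracket -> illegal
(4,3): flips 1 -> legal
(4,4): flips 2 -> legal

Answer: (0,1) (1,3) (2,1) (3,4) (4,3) (4,4)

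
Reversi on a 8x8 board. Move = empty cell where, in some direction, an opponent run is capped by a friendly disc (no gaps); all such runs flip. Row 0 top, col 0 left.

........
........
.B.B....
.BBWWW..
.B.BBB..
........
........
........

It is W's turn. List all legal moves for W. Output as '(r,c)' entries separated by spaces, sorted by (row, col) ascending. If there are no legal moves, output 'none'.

Answer: (1,2) (1,3) (3,0) (5,2) (5,3) (5,4) (5,5) (5,6)

Derivation:
(1,0): no bracket -> illegal
(1,1): no bracket -> illegal
(1,2): flips 1 -> legal
(1,3): flips 1 -> legal
(1,4): no bracket -> illegal
(2,0): no bracket -> illegal
(2,2): no bracket -> illegal
(2,4): no bracket -> illegal
(3,0): flips 2 -> legal
(3,6): no bracket -> illegal
(4,0): no bracket -> illegal
(4,2): no bracket -> illegal
(4,6): no bracket -> illegal
(5,0): no bracket -> illegal
(5,1): no bracket -> illegal
(5,2): flips 1 -> legal
(5,3): flips 2 -> legal
(5,4): flips 1 -> legal
(5,5): flips 2 -> legal
(5,6): flips 1 -> legal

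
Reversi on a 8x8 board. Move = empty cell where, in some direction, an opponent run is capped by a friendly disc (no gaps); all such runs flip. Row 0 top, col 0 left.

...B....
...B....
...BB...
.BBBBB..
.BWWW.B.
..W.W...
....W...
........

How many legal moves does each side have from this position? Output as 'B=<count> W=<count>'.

Answer: B=9 W=9

Derivation:
-- B to move --
(4,5): flips 3 -> legal
(5,1): flips 1 -> legal
(5,3): flips 3 -> legal
(5,5): flips 1 -> legal
(6,1): flips 2 -> legal
(6,2): flips 2 -> legal
(6,3): flips 1 -> legal
(6,5): flips 2 -> legal
(7,3): no bracket -> illegal
(7,4): flips 3 -> legal
(7,5): no bracket -> illegal
B mobility = 9
-- W to move --
(0,2): no bracket -> illegal
(0,4): no bracket -> illegal
(1,2): no bracket -> illegal
(1,4): flips 2 -> legal
(1,5): flips 2 -> legal
(2,0): flips 1 -> legal
(2,1): flips 1 -> legal
(2,2): flips 2 -> legal
(2,5): flips 1 -> legal
(2,6): flips 1 -> legal
(3,0): flips 1 -> legal
(3,6): no bracket -> illegal
(3,7): no bracket -> illegal
(4,0): flips 1 -> legal
(4,5): no bracket -> illegal
(4,7): no bracket -> illegal
(5,0): no bracket -> illegal
(5,1): no bracket -> illegal
(5,5): no bracket -> illegal
(5,6): no bracket -> illegal
(5,7): no bracket -> illegal
W mobility = 9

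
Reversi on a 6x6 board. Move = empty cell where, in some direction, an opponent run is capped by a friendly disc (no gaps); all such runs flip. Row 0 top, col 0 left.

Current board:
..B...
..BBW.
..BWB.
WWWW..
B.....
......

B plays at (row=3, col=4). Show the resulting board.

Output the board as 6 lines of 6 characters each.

Place B at (3,4); scan 8 dirs for brackets.
Dir NW: opp run (2,3) capped by B -> flip
Dir N: first cell 'B' (not opp) -> no flip
Dir NE: first cell '.' (not opp) -> no flip
Dir W: opp run (3,3) (3,2) (3,1) (3,0), next=edge -> no flip
Dir E: first cell '.' (not opp) -> no flip
Dir SW: first cell '.' (not opp) -> no flip
Dir S: first cell '.' (not opp) -> no flip
Dir SE: first cell '.' (not opp) -> no flip
All flips: (2,3)

Answer: ..B...
..BBW.
..BBB.
WWWWB.
B.....
......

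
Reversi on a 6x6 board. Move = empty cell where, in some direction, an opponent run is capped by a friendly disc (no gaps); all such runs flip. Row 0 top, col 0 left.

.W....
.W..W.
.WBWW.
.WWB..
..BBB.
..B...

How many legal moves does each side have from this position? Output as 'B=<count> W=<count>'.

-- B to move --
(0,0): flips 1 -> legal
(0,2): no bracket -> illegal
(0,3): no bracket -> illegal
(0,4): no bracket -> illegal
(0,5): no bracket -> illegal
(1,0): flips 2 -> legal
(1,2): no bracket -> illegal
(1,3): flips 1 -> legal
(1,5): flips 1 -> legal
(2,0): flips 2 -> legal
(2,5): flips 2 -> legal
(3,0): flips 2 -> legal
(3,4): no bracket -> illegal
(3,5): no bracket -> illegal
(4,0): flips 1 -> legal
(4,1): no bracket -> illegal
B mobility = 8
-- W to move --
(1,2): flips 1 -> legal
(1,3): flips 1 -> legal
(3,4): flips 1 -> legal
(3,5): no bracket -> illegal
(4,1): no bracket -> illegal
(4,5): no bracket -> illegal
(5,1): flips 2 -> legal
(5,3): flips 3 -> legal
(5,4): flips 1 -> legal
(5,5): flips 3 -> legal
W mobility = 7

Answer: B=8 W=7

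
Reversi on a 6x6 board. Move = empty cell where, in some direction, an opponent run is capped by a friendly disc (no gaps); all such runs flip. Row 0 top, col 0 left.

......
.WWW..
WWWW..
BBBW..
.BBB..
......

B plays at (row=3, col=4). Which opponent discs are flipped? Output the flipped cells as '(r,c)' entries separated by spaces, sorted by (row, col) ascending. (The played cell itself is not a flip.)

Dir NW: opp run (2,3) (1,2), next='.' -> no flip
Dir N: first cell '.' (not opp) -> no flip
Dir NE: first cell '.' (not opp) -> no flip
Dir W: opp run (3,3) capped by B -> flip
Dir E: first cell '.' (not opp) -> no flip
Dir SW: first cell 'B' (not opp) -> no flip
Dir S: first cell '.' (not opp) -> no flip
Dir SE: first cell '.' (not opp) -> no flip

Answer: (3,3)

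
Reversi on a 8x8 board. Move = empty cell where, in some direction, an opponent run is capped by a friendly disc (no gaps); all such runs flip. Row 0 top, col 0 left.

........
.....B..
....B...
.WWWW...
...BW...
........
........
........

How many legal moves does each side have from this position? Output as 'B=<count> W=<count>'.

Answer: B=6 W=6

Derivation:
-- B to move --
(2,0): no bracket -> illegal
(2,1): flips 1 -> legal
(2,2): no bracket -> illegal
(2,3): flips 1 -> legal
(2,5): flips 1 -> legal
(3,0): no bracket -> illegal
(3,5): no bracket -> illegal
(4,0): no bracket -> illegal
(4,1): no bracket -> illegal
(4,2): flips 1 -> legal
(4,5): flips 1 -> legal
(5,3): no bracket -> illegal
(5,4): flips 2 -> legal
(5,5): no bracket -> illegal
B mobility = 6
-- W to move --
(0,4): no bracket -> illegal
(0,5): no bracket -> illegal
(0,6): flips 2 -> legal
(1,3): no bracket -> illegal
(1,4): flips 1 -> legal
(1,6): no bracket -> illegal
(2,3): no bracket -> illegal
(2,5): no bracket -> illegal
(2,6): no bracket -> illegal
(3,5): no bracket -> illegal
(4,2): flips 1 -> legal
(5,2): flips 1 -> legal
(5,3): flips 1 -> legal
(5,4): flips 1 -> legal
W mobility = 6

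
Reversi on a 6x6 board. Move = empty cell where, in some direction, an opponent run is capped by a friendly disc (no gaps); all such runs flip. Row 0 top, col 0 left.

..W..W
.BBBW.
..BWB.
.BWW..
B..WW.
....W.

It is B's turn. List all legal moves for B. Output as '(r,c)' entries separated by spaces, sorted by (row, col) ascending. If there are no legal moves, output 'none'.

Answer: (0,4) (1,5) (3,4) (4,2) (5,3) (5,5)

Derivation:
(0,1): no bracket -> illegal
(0,3): no bracket -> illegal
(0,4): flips 1 -> legal
(1,5): flips 1 -> legal
(2,1): no bracket -> illegal
(2,5): no bracket -> illegal
(3,4): flips 3 -> legal
(3,5): no bracket -> illegal
(4,1): no bracket -> illegal
(4,2): flips 2 -> legal
(4,5): no bracket -> illegal
(5,2): no bracket -> illegal
(5,3): flips 3 -> legal
(5,5): flips 2 -> legal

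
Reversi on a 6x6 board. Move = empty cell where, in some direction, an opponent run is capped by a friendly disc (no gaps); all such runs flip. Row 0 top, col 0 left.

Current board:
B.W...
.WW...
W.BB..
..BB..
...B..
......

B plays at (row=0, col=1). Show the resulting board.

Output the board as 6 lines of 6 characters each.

Place B at (0,1); scan 8 dirs for brackets.
Dir NW: edge -> no flip
Dir N: edge -> no flip
Dir NE: edge -> no flip
Dir W: first cell 'B' (not opp) -> no flip
Dir E: opp run (0,2), next='.' -> no flip
Dir SW: first cell '.' (not opp) -> no flip
Dir S: opp run (1,1), next='.' -> no flip
Dir SE: opp run (1,2) capped by B -> flip
All flips: (1,2)

Answer: BBW...
.WB...
W.BB..
..BB..
...B..
......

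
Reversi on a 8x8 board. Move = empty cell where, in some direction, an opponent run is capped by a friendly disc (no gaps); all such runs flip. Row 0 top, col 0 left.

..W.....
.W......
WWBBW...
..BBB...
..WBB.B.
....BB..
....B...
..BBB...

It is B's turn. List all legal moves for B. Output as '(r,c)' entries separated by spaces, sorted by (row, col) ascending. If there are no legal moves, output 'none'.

Answer: (0,0) (1,0) (1,4) (1,5) (2,5) (4,1) (5,1) (5,2)

Derivation:
(0,0): flips 1 -> legal
(0,1): no bracket -> illegal
(0,3): no bracket -> illegal
(1,0): flips 1 -> legal
(1,2): no bracket -> illegal
(1,3): no bracket -> illegal
(1,4): flips 1 -> legal
(1,5): flips 1 -> legal
(2,5): flips 1 -> legal
(3,0): no bracket -> illegal
(3,1): no bracket -> illegal
(3,5): no bracket -> illegal
(4,1): flips 1 -> legal
(5,1): flips 1 -> legal
(5,2): flips 1 -> legal
(5,3): no bracket -> illegal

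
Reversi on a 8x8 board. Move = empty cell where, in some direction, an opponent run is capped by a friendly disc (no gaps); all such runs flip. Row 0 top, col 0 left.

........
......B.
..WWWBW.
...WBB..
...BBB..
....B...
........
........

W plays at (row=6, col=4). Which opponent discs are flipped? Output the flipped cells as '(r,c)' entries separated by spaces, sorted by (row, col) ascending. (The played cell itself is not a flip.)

Dir NW: first cell '.' (not opp) -> no flip
Dir N: opp run (5,4) (4,4) (3,4) capped by W -> flip
Dir NE: first cell '.' (not opp) -> no flip
Dir W: first cell '.' (not opp) -> no flip
Dir E: first cell '.' (not opp) -> no flip
Dir SW: first cell '.' (not opp) -> no flip
Dir S: first cell '.' (not opp) -> no flip
Dir SE: first cell '.' (not opp) -> no flip

Answer: (3,4) (4,4) (5,4)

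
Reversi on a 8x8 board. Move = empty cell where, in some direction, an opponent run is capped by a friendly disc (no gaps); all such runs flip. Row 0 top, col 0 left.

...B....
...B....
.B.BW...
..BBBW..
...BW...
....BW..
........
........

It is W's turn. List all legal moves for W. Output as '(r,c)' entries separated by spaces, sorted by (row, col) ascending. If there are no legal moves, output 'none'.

(0,2): flips 1 -> legal
(0,4): no bracket -> illegal
(1,0): no bracket -> illegal
(1,1): no bracket -> illegal
(1,2): no bracket -> illegal
(1,4): no bracket -> illegal
(2,0): no bracket -> illegal
(2,2): flips 2 -> legal
(2,5): no bracket -> illegal
(3,0): no bracket -> illegal
(3,1): flips 3 -> legal
(4,1): no bracket -> illegal
(4,2): flips 2 -> legal
(4,5): no bracket -> illegal
(5,2): no bracket -> illegal
(5,3): flips 1 -> legal
(6,3): no bracket -> illegal
(6,4): flips 1 -> legal
(6,5): no bracket -> illegal

Answer: (0,2) (2,2) (3,1) (4,2) (5,3) (6,4)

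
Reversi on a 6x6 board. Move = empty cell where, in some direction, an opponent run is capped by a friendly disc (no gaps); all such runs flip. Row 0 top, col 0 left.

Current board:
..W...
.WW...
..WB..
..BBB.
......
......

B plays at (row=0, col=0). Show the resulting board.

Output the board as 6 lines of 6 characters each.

Place B at (0,0); scan 8 dirs for brackets.
Dir NW: edge -> no flip
Dir N: edge -> no flip
Dir NE: edge -> no flip
Dir W: edge -> no flip
Dir E: first cell '.' (not opp) -> no flip
Dir SW: edge -> no flip
Dir S: first cell '.' (not opp) -> no flip
Dir SE: opp run (1,1) (2,2) capped by B -> flip
All flips: (1,1) (2,2)

Answer: B.W...
.BW...
..BB..
..BBB.
......
......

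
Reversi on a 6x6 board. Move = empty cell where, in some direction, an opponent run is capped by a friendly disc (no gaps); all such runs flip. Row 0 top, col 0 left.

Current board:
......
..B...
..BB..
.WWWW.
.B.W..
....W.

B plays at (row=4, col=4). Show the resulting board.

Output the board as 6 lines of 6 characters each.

Place B at (4,4); scan 8 dirs for brackets.
Dir NW: opp run (3,3) capped by B -> flip
Dir N: opp run (3,4), next='.' -> no flip
Dir NE: first cell '.' (not opp) -> no flip
Dir W: opp run (4,3), next='.' -> no flip
Dir E: first cell '.' (not opp) -> no flip
Dir SW: first cell '.' (not opp) -> no flip
Dir S: opp run (5,4), next=edge -> no flip
Dir SE: first cell '.' (not opp) -> no flip
All flips: (3,3)

Answer: ......
..B...
..BB..
.WWBW.
.B.WB.
....W.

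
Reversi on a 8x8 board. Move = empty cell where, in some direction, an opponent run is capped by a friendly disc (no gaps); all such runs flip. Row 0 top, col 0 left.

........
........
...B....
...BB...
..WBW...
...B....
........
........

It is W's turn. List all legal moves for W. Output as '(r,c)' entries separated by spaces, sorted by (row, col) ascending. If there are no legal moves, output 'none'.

Answer: (2,2) (2,4) (6,2) (6,4)

Derivation:
(1,2): no bracket -> illegal
(1,3): no bracket -> illegal
(1,4): no bracket -> illegal
(2,2): flips 1 -> legal
(2,4): flips 2 -> legal
(2,5): no bracket -> illegal
(3,2): no bracket -> illegal
(3,5): no bracket -> illegal
(4,5): no bracket -> illegal
(5,2): no bracket -> illegal
(5,4): no bracket -> illegal
(6,2): flips 1 -> legal
(6,3): no bracket -> illegal
(6,4): flips 1 -> legal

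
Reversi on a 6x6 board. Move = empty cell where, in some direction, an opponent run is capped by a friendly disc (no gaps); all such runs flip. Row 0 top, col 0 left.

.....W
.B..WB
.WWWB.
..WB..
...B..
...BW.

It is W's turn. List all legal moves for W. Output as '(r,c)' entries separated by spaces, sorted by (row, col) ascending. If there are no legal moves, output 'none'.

(0,0): flips 1 -> legal
(0,1): flips 1 -> legal
(0,2): no bracket -> illegal
(0,4): no bracket -> illegal
(1,0): no bracket -> illegal
(1,2): no bracket -> illegal
(1,3): no bracket -> illegal
(2,0): no bracket -> illegal
(2,5): flips 2 -> legal
(3,4): flips 2 -> legal
(3,5): no bracket -> illegal
(4,2): no bracket -> illegal
(4,4): flips 1 -> legal
(5,2): flips 1 -> legal

Answer: (0,0) (0,1) (2,5) (3,4) (4,4) (5,2)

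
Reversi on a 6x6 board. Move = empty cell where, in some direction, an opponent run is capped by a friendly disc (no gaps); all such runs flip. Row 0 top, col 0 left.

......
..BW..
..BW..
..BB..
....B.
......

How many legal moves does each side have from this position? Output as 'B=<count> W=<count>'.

Answer: B=5 W=6

Derivation:
-- B to move --
(0,2): no bracket -> illegal
(0,3): flips 2 -> legal
(0,4): flips 1 -> legal
(1,4): flips 2 -> legal
(2,4): flips 1 -> legal
(3,4): flips 1 -> legal
B mobility = 5
-- W to move --
(0,1): flips 1 -> legal
(0,2): no bracket -> illegal
(0,3): no bracket -> illegal
(1,1): flips 1 -> legal
(2,1): flips 1 -> legal
(2,4): no bracket -> illegal
(3,1): flips 1 -> legal
(3,4): no bracket -> illegal
(3,5): no bracket -> illegal
(4,1): flips 1 -> legal
(4,2): no bracket -> illegal
(4,3): flips 1 -> legal
(4,5): no bracket -> illegal
(5,3): no bracket -> illegal
(5,4): no bracket -> illegal
(5,5): no bracket -> illegal
W mobility = 6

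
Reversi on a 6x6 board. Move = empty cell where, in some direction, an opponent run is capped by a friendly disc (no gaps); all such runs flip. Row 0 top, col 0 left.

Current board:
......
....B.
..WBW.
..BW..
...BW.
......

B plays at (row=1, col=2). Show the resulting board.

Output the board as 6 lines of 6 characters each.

Answer: ......
..B.B.
..BBW.
..BW..
...BW.
......

Derivation:
Place B at (1,2); scan 8 dirs for brackets.
Dir NW: first cell '.' (not opp) -> no flip
Dir N: first cell '.' (not opp) -> no flip
Dir NE: first cell '.' (not opp) -> no flip
Dir W: first cell '.' (not opp) -> no flip
Dir E: first cell '.' (not opp) -> no flip
Dir SW: first cell '.' (not opp) -> no flip
Dir S: opp run (2,2) capped by B -> flip
Dir SE: first cell 'B' (not opp) -> no flip
All flips: (2,2)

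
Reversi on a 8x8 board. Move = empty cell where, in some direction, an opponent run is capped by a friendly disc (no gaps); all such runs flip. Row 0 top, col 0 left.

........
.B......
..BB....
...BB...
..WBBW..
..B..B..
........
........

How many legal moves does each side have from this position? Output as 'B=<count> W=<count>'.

-- B to move --
(3,1): no bracket -> illegal
(3,2): flips 1 -> legal
(3,5): flips 1 -> legal
(3,6): no bracket -> illegal
(4,1): flips 1 -> legal
(4,6): flips 1 -> legal
(5,1): flips 1 -> legal
(5,3): no bracket -> illegal
(5,4): no bracket -> illegal
(5,6): flips 1 -> legal
B mobility = 6
-- W to move --
(0,0): no bracket -> illegal
(0,1): no bracket -> illegal
(0,2): no bracket -> illegal
(1,0): no bracket -> illegal
(1,2): flips 2 -> legal
(1,3): no bracket -> illegal
(1,4): no bracket -> illegal
(2,0): no bracket -> illegal
(2,1): no bracket -> illegal
(2,4): flips 1 -> legal
(2,5): no bracket -> illegal
(3,1): no bracket -> illegal
(3,2): no bracket -> illegal
(3,5): no bracket -> illegal
(4,1): no bracket -> illegal
(4,6): no bracket -> illegal
(5,1): no bracket -> illegal
(5,3): no bracket -> illegal
(5,4): no bracket -> illegal
(5,6): no bracket -> illegal
(6,1): no bracket -> illegal
(6,2): flips 1 -> legal
(6,3): no bracket -> illegal
(6,4): no bracket -> illegal
(6,5): flips 1 -> legal
(6,6): no bracket -> illegal
W mobility = 4

Answer: B=6 W=4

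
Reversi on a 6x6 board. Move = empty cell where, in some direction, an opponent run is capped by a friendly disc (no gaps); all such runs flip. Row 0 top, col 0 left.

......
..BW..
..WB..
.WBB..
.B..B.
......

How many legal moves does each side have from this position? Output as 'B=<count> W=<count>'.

-- B to move --
(0,2): no bracket -> illegal
(0,3): flips 1 -> legal
(0,4): no bracket -> illegal
(1,1): flips 1 -> legal
(1,4): flips 1 -> legal
(2,0): no bracket -> illegal
(2,1): flips 2 -> legal
(2,4): no bracket -> illegal
(3,0): flips 1 -> legal
(4,0): no bracket -> illegal
(4,2): no bracket -> illegal
B mobility = 5
-- W to move --
(0,1): no bracket -> illegal
(0,2): flips 1 -> legal
(0,3): no bracket -> illegal
(1,1): flips 1 -> legal
(1,4): no bracket -> illegal
(2,1): no bracket -> illegal
(2,4): flips 1 -> legal
(3,0): no bracket -> illegal
(3,4): flips 2 -> legal
(3,5): no bracket -> illegal
(4,0): no bracket -> illegal
(4,2): flips 1 -> legal
(4,3): flips 2 -> legal
(4,5): no bracket -> illegal
(5,0): no bracket -> illegal
(5,1): flips 1 -> legal
(5,2): no bracket -> illegal
(5,3): no bracket -> illegal
(5,4): no bracket -> illegal
(5,5): flips 2 -> legal
W mobility = 8

Answer: B=5 W=8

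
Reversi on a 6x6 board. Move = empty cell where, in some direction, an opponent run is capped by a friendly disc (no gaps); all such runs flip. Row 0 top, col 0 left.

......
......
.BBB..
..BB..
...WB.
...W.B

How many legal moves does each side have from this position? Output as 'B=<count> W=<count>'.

-- B to move --
(3,4): no bracket -> illegal
(4,2): flips 1 -> legal
(5,2): no bracket -> illegal
(5,4): flips 1 -> legal
B mobility = 2
-- W to move --
(1,0): flips 2 -> legal
(1,1): no bracket -> illegal
(1,2): no bracket -> illegal
(1,3): flips 2 -> legal
(1,4): no bracket -> illegal
(2,0): no bracket -> illegal
(2,4): no bracket -> illegal
(3,0): no bracket -> illegal
(3,1): no bracket -> illegal
(3,4): no bracket -> illegal
(3,5): flips 1 -> legal
(4,1): no bracket -> illegal
(4,2): no bracket -> illegal
(4,5): flips 1 -> legal
(5,4): no bracket -> illegal
W mobility = 4

Answer: B=2 W=4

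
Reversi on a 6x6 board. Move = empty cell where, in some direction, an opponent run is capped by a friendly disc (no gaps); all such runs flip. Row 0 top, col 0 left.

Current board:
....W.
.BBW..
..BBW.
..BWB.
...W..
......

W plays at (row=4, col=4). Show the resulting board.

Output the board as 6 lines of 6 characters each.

Answer: ....W.
.BBW..
..BBW.
..BWW.
...WW.
......

Derivation:
Place W at (4,4); scan 8 dirs for brackets.
Dir NW: first cell 'W' (not opp) -> no flip
Dir N: opp run (3,4) capped by W -> flip
Dir NE: first cell '.' (not opp) -> no flip
Dir W: first cell 'W' (not opp) -> no flip
Dir E: first cell '.' (not opp) -> no flip
Dir SW: first cell '.' (not opp) -> no flip
Dir S: first cell '.' (not opp) -> no flip
Dir SE: first cell '.' (not opp) -> no flip
All flips: (3,4)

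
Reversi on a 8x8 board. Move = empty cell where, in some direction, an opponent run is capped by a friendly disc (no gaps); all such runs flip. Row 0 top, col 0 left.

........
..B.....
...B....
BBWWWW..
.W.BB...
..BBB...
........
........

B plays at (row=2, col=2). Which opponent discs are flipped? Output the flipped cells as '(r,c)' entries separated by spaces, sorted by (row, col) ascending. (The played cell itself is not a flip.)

Dir NW: first cell '.' (not opp) -> no flip
Dir N: first cell 'B' (not opp) -> no flip
Dir NE: first cell '.' (not opp) -> no flip
Dir W: first cell '.' (not opp) -> no flip
Dir E: first cell 'B' (not opp) -> no flip
Dir SW: first cell 'B' (not opp) -> no flip
Dir S: opp run (3,2), next='.' -> no flip
Dir SE: opp run (3,3) capped by B -> flip

Answer: (3,3)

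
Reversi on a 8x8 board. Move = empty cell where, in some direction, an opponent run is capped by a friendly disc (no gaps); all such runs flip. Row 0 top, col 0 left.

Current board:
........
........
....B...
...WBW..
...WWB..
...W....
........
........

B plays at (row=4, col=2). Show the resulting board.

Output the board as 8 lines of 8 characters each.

Place B at (4,2); scan 8 dirs for brackets.
Dir NW: first cell '.' (not opp) -> no flip
Dir N: first cell '.' (not opp) -> no flip
Dir NE: opp run (3,3) capped by B -> flip
Dir W: first cell '.' (not opp) -> no flip
Dir E: opp run (4,3) (4,4) capped by B -> flip
Dir SW: first cell '.' (not opp) -> no flip
Dir S: first cell '.' (not opp) -> no flip
Dir SE: opp run (5,3), next='.' -> no flip
All flips: (3,3) (4,3) (4,4)

Answer: ........
........
....B...
...BBW..
..BBBB..
...W....
........
........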